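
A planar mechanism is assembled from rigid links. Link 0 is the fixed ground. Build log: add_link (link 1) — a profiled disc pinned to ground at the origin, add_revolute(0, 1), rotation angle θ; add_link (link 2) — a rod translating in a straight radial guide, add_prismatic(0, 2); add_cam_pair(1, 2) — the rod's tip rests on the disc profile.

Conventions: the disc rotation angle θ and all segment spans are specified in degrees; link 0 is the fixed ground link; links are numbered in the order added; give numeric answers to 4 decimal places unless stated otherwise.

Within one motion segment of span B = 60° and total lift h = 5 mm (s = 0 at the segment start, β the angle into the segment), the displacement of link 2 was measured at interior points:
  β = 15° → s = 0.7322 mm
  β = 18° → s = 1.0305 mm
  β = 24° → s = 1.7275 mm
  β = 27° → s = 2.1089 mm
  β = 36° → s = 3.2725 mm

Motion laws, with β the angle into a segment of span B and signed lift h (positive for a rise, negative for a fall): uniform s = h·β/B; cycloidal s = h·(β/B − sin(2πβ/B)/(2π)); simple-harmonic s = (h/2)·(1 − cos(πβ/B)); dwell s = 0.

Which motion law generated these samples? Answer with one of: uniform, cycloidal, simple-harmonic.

candidates at β/B = r: uniform s = h·r (linear in β); cycloidal s = h·(r − sin(2πr)/(2π)); simple-harmonic s = (h/2)(1 − cos(πr))
β=15°: printed 0.7322 | uniform 1.2500, cycloidal 0.4542, simple-harmonic 0.7322
β=18°: printed 1.0305 | uniform 1.5000, cycloidal 0.7432, simple-harmonic 1.0305
β=24°: printed 1.7275 | uniform 2.0000, cycloidal 1.5323, simple-harmonic 1.7275
β=27°: printed 2.1089 | uniform 2.2500, cycloidal 2.0041, simple-harmonic 2.1089
β=36°: printed 3.2725 | uniform 3.0000, cycloidal 3.4677, simple-harmonic 3.2725
only one law matches every sample → simple-harmonic

simple-harmonic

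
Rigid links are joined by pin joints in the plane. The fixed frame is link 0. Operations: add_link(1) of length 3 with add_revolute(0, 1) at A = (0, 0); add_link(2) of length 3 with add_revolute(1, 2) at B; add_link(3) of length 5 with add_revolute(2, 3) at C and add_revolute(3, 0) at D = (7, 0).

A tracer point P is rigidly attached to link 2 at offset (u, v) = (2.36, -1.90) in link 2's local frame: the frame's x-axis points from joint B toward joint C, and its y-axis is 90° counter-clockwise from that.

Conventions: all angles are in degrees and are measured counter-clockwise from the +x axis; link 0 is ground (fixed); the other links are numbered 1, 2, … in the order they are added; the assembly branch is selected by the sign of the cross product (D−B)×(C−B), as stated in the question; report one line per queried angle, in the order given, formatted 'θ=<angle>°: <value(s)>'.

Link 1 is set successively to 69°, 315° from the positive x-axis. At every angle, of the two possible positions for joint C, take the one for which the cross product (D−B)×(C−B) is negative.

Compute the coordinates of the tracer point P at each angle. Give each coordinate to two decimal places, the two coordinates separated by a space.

A=(0,0), D=(7.00,0)
θ=69°: B = A + 3.00·(cos69°, sin69°) = (1.0751, 2.8007)
θ=69°: |BD| = 6.5535
θ=69°: circle(B,3.00) ∩ circle(D,5.00): a=2.0560, h=2.1847
θ=69°:   candidates: C₊=(3.8676,3.8972) cross=14.317; C₋=(2.0003,-0.0530) cross=-14.317
θ=69°:   branch - wants cross < 0 → take C=(2.0003,-0.0530) (cross=-14.317)
θ=69°: ex = (C−B)/|BC| = (0.3084,-0.9513); ey = (0.9513,0.3084)
θ=69°: P = B + 2.36·ex + -1.90·ey = (-0.0045,-0.0302)
θ=315°: B = A + 3.00·(cos315°, sin315°) = (2.1213, -2.1213)
θ=315°: |BD| = 5.3199
θ=315°: circle(B,3.00) ∩ circle(D,5.00): a=1.1562, h=2.7683
θ=315°:   candidates: C₊=(2.0778,0.8784) cross=14.727; C₋=(4.2854,-4.1990) cross=-14.727
θ=315°:   branch - wants cross < 0 → take C=(4.2854,-4.1990) (cross=-14.727)
θ=315°: ex = (C−B)/|BC| = (0.7214,-0.6925); ey = (0.6925,0.7214)
θ=315°: P = B + 2.36·ex + -1.90·ey = (2.5079,-5.1263)

θ=69°: -0.00 -0.03
θ=315°: 2.51 -5.13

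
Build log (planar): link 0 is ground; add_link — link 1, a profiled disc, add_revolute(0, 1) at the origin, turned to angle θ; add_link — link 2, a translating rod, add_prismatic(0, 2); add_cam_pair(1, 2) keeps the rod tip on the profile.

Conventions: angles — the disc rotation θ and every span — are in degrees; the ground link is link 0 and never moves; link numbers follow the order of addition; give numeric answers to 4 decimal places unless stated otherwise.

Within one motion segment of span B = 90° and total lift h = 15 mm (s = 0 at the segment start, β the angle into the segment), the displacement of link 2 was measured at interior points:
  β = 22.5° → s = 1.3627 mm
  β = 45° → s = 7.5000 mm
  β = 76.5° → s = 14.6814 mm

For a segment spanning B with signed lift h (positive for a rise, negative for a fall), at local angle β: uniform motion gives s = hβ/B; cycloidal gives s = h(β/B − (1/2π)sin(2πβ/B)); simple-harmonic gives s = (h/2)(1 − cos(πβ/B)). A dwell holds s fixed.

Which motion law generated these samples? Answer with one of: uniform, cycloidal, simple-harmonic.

candidates at β/B = r: uniform s = h·r (linear in β); cycloidal s = h·(r − sin(2πr)/(2π)); simple-harmonic s = (h/2)(1 − cos(πr))
β=22.5°: printed 1.3627 | uniform 3.7500, cycloidal 1.3627, simple-harmonic 2.1967
β=45°: printed 7.5000 | uniform 7.5000, cycloidal 7.5000, simple-harmonic 7.5000
β=76.5°: printed 14.6814 | uniform 12.7500, cycloidal 14.6814, simple-harmonic 14.1825
only one law matches every sample → cycloidal

cycloidal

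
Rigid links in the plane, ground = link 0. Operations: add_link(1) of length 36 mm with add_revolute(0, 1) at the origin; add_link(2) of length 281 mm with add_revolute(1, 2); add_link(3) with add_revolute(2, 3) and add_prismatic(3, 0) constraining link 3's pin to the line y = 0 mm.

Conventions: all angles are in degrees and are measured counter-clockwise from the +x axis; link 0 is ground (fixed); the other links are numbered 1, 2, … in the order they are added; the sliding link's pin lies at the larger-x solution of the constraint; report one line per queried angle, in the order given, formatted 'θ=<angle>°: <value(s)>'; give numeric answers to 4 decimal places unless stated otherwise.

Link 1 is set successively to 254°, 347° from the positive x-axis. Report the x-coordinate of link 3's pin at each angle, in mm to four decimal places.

geometry: r = 36 mm, L = 281 mm, e = 0 mm
θ=254°: crank pin P = (r cos θ, r sin θ) = (-9.922945, -34.605421)
θ=254°: h = r sin θ − e = -34.605421 − 0 = -34.605421
θ=254°: x = r cos θ + √(L² − h²) = -9.922945 + 278.861013 = 268.938069
θ=347°: crank pin P = (r cos θ, r sin θ) = (35.077322, -8.098238)
θ=347°: h = r sin θ − e = -8.098238 − 0 = -8.098238
θ=347°: x = r cos θ + √(L² − h²) = 35.077322 + 280.883283 = 315.960605

θ=254°: 268.9381
θ=347°: 315.9606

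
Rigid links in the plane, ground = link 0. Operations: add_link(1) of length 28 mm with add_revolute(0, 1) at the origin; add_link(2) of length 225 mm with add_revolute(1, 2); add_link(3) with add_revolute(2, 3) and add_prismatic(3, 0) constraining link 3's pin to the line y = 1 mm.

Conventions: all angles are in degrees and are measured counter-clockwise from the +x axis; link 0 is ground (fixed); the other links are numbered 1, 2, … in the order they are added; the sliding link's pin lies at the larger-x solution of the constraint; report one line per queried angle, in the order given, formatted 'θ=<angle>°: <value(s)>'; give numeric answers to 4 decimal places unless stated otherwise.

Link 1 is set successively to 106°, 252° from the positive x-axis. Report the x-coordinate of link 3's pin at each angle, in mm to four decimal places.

geometry: r = 28 mm, L = 225 mm, e = 1 mm
θ=106°: crank pin P = (r cos θ, r sin θ) = (-7.717846, 26.915327)
θ=106°: h = r sin θ − e = 26.915327 − 1 = 25.915327
θ=106°: x = r cos θ + √(L² − h²) = -7.717846 + 223.502563 = 215.784717
θ=252°: crank pin P = (r cos θ, r sin θ) = (-8.652476, -26.629582)
θ=252°: h = r sin θ − e = -26.629582 − 1 = -27.629582
θ=252°: x = r cos θ + √(L² − h²) = -8.652476 + 223.297125 = 214.644649

θ=106°: 215.7847
θ=252°: 214.6446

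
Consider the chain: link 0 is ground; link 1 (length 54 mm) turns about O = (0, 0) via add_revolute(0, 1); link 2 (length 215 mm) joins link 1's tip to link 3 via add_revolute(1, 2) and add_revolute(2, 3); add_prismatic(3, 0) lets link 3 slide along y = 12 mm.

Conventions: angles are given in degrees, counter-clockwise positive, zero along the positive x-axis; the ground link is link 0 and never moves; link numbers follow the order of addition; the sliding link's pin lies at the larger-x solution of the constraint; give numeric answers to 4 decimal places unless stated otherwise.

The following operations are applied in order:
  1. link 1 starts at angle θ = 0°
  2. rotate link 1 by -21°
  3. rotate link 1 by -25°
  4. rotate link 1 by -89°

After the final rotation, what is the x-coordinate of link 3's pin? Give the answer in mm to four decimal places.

geometry: r = 54 mm, L = 215 mm, e = 12 mm; θ starts at 0°
rotate link 1 by -21°: θ ← 0° -21° = -21°
rotate link 1 by -25°: θ ← -21° -25° = -46°
rotate link 1 by -89°: θ ← -46° -89° = -135°
crank pin P = (r cos θ, r sin θ) = (-38.183766, -38.183766)
h = r sin θ − e = -38.183766 − 12 = -50.183766
x = r cos θ + √(L² − h²) = -38.183766 + 209.061210 = 170.877444

170.8774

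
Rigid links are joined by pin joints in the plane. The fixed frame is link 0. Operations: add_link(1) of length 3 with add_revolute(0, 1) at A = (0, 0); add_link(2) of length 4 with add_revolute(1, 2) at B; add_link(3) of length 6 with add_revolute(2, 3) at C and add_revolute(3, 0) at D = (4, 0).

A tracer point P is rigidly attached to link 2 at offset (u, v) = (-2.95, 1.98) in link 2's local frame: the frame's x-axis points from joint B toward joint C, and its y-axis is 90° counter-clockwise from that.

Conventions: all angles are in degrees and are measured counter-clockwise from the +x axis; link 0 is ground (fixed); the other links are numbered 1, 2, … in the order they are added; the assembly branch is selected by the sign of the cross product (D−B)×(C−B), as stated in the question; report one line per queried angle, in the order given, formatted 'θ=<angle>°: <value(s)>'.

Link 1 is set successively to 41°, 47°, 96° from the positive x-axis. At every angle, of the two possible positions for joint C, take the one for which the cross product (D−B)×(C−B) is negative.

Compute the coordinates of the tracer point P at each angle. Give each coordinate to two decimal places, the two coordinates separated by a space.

A=(0,0), D=(4.00,0)
θ=41°: B = A + 3.00·(cos41°, sin41°) = (2.2641, 1.9682)
θ=41°: |BD| = 2.6243
θ=41°: circle(B,4.00) ∩ circle(D,6.00): a=-2.4984, h=3.1238
θ=41°:   candidates: C₊=(2.9543,5.9082) cross=8.198; C₋=(-1.7312,1.7757) cross=-8.198
θ=41°:   branch - wants cross < 0 → take C=(-1.7312,1.7757) (cross=-8.198)
θ=41°: ex = (C−B)/|BC| = (-0.9988,-0.0481); ey = (0.0481,-0.9988)
θ=41°: P = B + -2.95·ex + 1.98·ey = (5.3060,0.1325)
θ=47°: B = A + 3.00·(cos47°, sin47°) = (2.0460, 2.1941)
θ=47°: |BD| = 2.9380
θ=47°: circle(B,4.00) ∩ circle(D,6.00): a=-1.9346, h=3.5010
θ=47°:   candidates: C₊=(3.3738,5.9672) cross=10.286; C₋=(-1.8552,1.3104) cross=-10.286
θ=47°:   branch - wants cross < 0 → take C=(-1.8552,1.3104) (cross=-10.286)
θ=47°: ex = (C−B)/|BC| = (-0.9753,-0.2209); ey = (0.2209,-0.9753)
θ=47°: P = B + -2.95·ex + 1.98·ey = (5.3605,0.9147)
θ=96°: B = A + 3.00·(cos96°, sin96°) = (-0.3136, 2.9836)
θ=96°: |BD| = 5.2449
θ=96°: circle(B,4.00) ∩ circle(D,6.00): a=0.7158, h=3.9354
θ=96°:   candidates: C₊=(2.5138,5.8130) cross=20.641; C₋=(-1.9636,-0.6603) cross=-20.641
θ=96°:   branch - wants cross < 0 → take C=(-1.9636,-0.6603) (cross=-20.641)
θ=96°: ex = (C−B)/|BC| = (-0.4125,-0.9110); ey = (0.9110,-0.4125)
θ=96°: P = B + -2.95·ex + 1.98·ey = (2.7070,4.8542)

θ=41°: 5.31 0.13
θ=47°: 5.36 0.91
θ=96°: 2.71 4.85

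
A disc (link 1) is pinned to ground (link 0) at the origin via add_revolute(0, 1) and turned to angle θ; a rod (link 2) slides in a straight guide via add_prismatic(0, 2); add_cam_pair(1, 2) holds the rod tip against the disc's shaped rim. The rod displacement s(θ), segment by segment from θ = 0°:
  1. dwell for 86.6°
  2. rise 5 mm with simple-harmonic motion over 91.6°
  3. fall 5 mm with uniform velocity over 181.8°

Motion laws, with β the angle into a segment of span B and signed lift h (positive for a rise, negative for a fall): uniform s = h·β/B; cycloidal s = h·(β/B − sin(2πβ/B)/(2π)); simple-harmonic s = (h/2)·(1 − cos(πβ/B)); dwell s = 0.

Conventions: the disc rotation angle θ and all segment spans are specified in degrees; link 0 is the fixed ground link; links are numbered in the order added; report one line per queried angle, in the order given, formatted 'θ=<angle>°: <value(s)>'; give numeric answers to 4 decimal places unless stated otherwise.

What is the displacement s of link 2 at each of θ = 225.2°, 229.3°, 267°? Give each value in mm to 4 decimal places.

segment 1 (0° to 86.6°, dwell): s unchanged at 0.0000
segment 2 (86.6° to 178.2°, simple-harmonic, h = 5) is passed completely: s = 0.0000 + (5) = 5.0000
θ = 225.2° falls in segment 3 (178.2° to 360°, uniform, h = -5): β = 225.2 − 178.2 = 47°, B = 181.8°; Δs = -5·47/181.8 = -1.2926; s = 5.0000 − 1.2926 = 3.7074
θ = 229.3° falls in segment 3 (178.2° to 360°, uniform, h = -5): β = 229.3 − 178.2 = 51.1°, B = 181.8°; Δs = -5·51.1/181.8 = -1.4054; s = 5.0000 − 1.4054 = 3.5946
θ = 267° falls in segment 3 (178.2° to 360°, uniform, h = -5): β = 267 − 178.2 = 88.8°, B = 181.8°; Δs = -5·88.8/181.8 = -2.4422; s = 5.0000 − 2.4422 = 2.5578

θ=225.2°: 3.7074
θ=229.3°: 3.5946
θ=267°: 2.5578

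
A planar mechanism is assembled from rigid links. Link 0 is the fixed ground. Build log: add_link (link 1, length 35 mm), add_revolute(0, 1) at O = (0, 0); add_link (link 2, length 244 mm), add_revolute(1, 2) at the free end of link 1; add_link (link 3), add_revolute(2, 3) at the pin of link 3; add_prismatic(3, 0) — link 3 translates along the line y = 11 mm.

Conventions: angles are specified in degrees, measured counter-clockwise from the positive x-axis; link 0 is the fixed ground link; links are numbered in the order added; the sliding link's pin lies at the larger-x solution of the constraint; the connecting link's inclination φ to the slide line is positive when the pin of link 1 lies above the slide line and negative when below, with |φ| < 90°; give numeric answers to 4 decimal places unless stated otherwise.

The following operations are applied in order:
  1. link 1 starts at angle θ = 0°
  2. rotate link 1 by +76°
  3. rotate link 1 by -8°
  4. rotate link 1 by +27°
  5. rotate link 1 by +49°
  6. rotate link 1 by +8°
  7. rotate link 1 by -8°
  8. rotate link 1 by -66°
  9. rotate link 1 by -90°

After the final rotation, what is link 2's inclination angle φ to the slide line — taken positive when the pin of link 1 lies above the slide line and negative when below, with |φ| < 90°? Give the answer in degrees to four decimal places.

geometry: r = 35 mm, L = 244 mm, e = 11 mm; θ starts at 0°
rotate link 1 by +76°: θ ← 0° +76° = 76°
rotate link 1 by -8°: θ ← 76° -8° = 68°
rotate link 1 by +27°: θ ← 68° +27° = 95°
rotate link 1 by +49°: θ ← 95° +49° = 144°
rotate link 1 by +8°: θ ← 144° +8° = 152°
rotate link 1 by -8°: θ ← 152° -8° = 144°
rotate link 1 by -66°: θ ← 144° -66° = 78°
rotate link 1 by -90°: θ ← 78° -90° = -12°
h = r sin θ − e = -7.276909 − 11 = -18.276909
sin φ = h / L = -18.276909 / 244 = -0.07490537
φ = arcsin(-0.07490537) = -4.295785°

-4.2958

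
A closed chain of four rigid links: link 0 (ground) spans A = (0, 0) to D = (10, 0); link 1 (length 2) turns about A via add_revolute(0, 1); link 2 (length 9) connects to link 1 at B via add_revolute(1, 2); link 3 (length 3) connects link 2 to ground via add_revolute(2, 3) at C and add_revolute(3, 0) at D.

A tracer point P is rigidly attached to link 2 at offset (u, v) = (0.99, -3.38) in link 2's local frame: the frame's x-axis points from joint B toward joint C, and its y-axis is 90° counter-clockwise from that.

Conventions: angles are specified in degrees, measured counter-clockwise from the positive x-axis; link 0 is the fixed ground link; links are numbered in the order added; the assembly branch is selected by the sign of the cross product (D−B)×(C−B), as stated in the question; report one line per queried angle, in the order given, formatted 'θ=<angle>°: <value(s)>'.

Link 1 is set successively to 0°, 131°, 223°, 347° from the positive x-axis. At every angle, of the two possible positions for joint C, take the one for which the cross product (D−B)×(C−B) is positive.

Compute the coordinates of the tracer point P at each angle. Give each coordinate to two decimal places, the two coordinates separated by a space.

A=(0,0), D=(10.00,0)
θ=0°: B = A + 2.00·(cos0°, sin0°) = (2.0000, 0.0000)
θ=0°: |BD| = 8.0000
θ=0°: circle(B,9.00) ∩ circle(D,3.00): a=8.5000, h=2.9580
θ=0°:   candidates: C₊=(10.5000,2.9580) cross=23.664; C₋=(10.5000,-2.9580) cross=-23.664
θ=0°:   branch + wants cross > 0 → take C=(10.5000,2.9580) (cross=23.664)
θ=0°: ex = (C−B)/|BC| = (0.9444,0.3287); ey = (-0.3287,0.9444)
θ=0°: P = B + 0.99·ex + -3.38·ey = (4.0459,-2.8668)
θ=131°: B = A + 2.00·(cos131°, sin131°) = (-1.3121, 1.5094)
θ=131°: |BD| = 11.4124
θ=131°: circle(B,9.00) ∩ circle(D,3.00): a=8.8607, h=1.5776
θ=131°:   candidates: C₊=(7.6794,1.9012) cross=18.004; C₋=(7.2620,-1.2262) cross=-18.004
θ=131°:   branch + wants cross > 0 → take C=(7.6794,1.9012) (cross=18.004)
θ=131°: ex = (C−B)/|BC| = (0.9991,0.0435); ey = (-0.0435,0.9991)
θ=131°: P = B + 0.99·ex + -3.38·ey = (-0.1759,-1.8243)
θ=223°: B = A + 2.00·(cos223°, sin223°) = (-1.4627, -1.3640)
θ=223°: |BD| = 11.5436
θ=223°: circle(B,9.00) ∩ circle(D,3.00): a=8.8904, h=1.4002
θ=223°:   candidates: C₊=(7.2000,1.0769) cross=16.164; C₋=(7.5309,-1.7039) cross=-16.164
θ=223°:   branch + wants cross > 0 → take C=(7.2000,1.0769) (cross=16.164)
θ=223°: ex = (C−B)/|BC| = (0.9625,0.2712); ey = (-0.2712,0.9625)
θ=223°: P = B + 0.99·ex + -3.38·ey = (0.4069,-4.3488)
θ=347°: B = A + 2.00·(cos347°, sin347°) = (1.9487, -0.4499)
θ=347°: |BD| = 8.0638
θ=347°: circle(B,9.00) ∩ circle(D,3.00): a=8.4963, h=2.9687
θ=347°:   candidates: C₊=(10.2662,2.9882) cross=23.939; C₋=(10.5974,-2.9399) cross=-23.939
θ=347°:   branch + wants cross > 0 → take C=(10.2662,2.9882) (cross=23.939)
θ=347°: ex = (C−B)/|BC| = (0.9242,0.3820); ey = (-0.3820,0.9242)
θ=347°: P = B + 0.99·ex + -3.38·ey = (4.1548,-3.1954)

θ=0°: 4.05 -2.87
θ=131°: -0.18 -1.82
θ=223°: 0.41 -4.35
θ=347°: 4.15 -3.20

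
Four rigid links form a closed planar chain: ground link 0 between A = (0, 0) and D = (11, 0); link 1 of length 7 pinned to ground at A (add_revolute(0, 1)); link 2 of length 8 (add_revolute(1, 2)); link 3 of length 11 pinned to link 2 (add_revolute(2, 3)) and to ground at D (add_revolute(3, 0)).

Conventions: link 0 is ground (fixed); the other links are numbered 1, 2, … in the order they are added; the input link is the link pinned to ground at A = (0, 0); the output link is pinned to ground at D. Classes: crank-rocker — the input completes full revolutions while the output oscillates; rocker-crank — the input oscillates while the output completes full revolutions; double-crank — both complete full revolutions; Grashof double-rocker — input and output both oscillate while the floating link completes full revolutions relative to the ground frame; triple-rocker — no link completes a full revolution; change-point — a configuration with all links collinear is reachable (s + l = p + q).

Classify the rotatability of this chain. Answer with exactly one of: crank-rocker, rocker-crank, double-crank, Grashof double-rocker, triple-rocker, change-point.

lengths: ground=11, input=7, coupler=8, output=11
sorted: s=7 (shortest), l=11 (longest), p+q=19
s + l = 18 vs p + q = 19
s + l < p + q (Grashof) with shortest = input link → crank-rocker

crank-rocker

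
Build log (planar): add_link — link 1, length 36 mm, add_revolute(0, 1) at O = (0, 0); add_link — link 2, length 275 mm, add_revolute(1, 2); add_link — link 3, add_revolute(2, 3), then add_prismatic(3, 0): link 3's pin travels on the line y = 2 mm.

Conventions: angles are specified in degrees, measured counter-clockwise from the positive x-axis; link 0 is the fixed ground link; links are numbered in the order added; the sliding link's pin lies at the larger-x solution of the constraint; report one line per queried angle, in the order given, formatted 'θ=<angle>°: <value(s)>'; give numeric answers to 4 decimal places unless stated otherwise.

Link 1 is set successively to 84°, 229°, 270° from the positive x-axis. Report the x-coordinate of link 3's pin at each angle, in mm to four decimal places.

geometry: r = 36 mm, L = 275 mm, e = 2 mm
θ=84°: crank pin P = (r cos θ, r sin θ) = (3.763025, 35.802788)
θ=84°: h = r sin θ − e = 35.802788 − 2 = 33.802788
θ=84°: x = r cos θ + √(L² − h²) = 3.763025 + 272.914586 = 276.677611
θ=229°: crank pin P = (r cos θ, r sin θ) = (-23.618125, -27.169545)
θ=229°: h = r sin θ − e = -27.169545 − 2 = -29.169545
θ=229°: x = r cos θ + √(L² − h²) = -23.618125 + 273.448601 = 249.830476
θ=270°: crank pin P = (r cos θ, r sin θ) = (-0.000000, -36.000000)
θ=270°: h = r sin θ − e = -36.000000 − 2 = -38.000000
θ=270°: x = r cos θ + √(L² − h²) = -0.000000 + 272.361892 = 272.361892

θ=84°: 276.6776
θ=229°: 249.8305
θ=270°: 272.3619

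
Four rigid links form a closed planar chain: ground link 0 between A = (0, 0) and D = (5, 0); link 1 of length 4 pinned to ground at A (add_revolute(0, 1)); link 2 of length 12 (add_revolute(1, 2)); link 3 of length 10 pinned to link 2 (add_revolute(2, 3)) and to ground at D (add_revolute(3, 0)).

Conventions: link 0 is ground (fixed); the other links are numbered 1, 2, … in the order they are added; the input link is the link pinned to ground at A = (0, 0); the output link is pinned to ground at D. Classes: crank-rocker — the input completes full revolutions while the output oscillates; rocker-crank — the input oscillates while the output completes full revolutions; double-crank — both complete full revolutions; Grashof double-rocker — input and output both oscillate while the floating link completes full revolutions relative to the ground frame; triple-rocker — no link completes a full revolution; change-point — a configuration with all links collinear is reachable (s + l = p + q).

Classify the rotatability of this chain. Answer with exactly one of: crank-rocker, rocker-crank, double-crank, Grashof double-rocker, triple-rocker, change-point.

lengths: ground=5, input=4, coupler=12, output=10
sorted: s=4 (shortest), l=12 (longest), p+q=15
s + l = 16 vs p + q = 15
s + l > p + q → non-Grashof → no link fully rotates → triple-rocker

triple-rocker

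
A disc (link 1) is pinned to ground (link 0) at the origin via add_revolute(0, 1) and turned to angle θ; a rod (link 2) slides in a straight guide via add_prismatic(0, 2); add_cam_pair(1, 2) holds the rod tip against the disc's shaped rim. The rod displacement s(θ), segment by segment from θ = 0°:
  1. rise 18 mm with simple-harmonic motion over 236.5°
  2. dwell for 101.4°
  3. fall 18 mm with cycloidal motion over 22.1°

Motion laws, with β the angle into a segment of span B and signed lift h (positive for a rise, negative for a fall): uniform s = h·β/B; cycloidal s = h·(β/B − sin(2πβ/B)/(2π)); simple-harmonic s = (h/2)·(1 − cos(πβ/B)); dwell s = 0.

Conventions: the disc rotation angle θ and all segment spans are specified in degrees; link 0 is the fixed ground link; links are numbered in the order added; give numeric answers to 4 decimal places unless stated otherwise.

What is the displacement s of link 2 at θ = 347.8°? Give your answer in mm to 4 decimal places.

segment 1 (0° to 236.5°, simple-harmonic, h = 18) is passed completely: s = 0.0000 + (18) = 18.0000
segment 2 (236.5° to 337.9°, dwell): s unchanged at 18.0000
θ = 347.8° falls in segment 3 (337.9° to 360°, cycloidal, h = -18): β = 347.8 − 337.9 = 9.9°, B = 22.1°; Δs = -18·(0.4480 − sin(2π·0.4480)/(2π)) = -7.1433; s = 18.0000 − 7.1433 = 10.8567

10.8567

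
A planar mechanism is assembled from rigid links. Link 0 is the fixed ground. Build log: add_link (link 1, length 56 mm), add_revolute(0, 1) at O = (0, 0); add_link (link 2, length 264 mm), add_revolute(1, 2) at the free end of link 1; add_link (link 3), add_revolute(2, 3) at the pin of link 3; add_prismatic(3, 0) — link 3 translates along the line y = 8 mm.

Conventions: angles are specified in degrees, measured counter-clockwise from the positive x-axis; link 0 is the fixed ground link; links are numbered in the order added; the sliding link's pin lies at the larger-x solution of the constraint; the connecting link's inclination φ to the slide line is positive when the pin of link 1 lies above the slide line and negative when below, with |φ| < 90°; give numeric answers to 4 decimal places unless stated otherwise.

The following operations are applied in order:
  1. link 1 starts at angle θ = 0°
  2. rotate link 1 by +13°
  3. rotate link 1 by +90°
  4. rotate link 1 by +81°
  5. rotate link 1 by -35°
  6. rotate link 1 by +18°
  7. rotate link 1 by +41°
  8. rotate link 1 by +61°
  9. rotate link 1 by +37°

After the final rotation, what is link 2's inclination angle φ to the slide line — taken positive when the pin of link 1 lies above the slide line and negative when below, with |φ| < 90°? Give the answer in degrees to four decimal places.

geometry: r = 56 mm, L = 264 mm, e = 8 mm; θ starts at 0°
rotate link 1 by +13°: θ ← 0° +13° = 13°
rotate link 1 by +90°: θ ← 13° +90° = 103°
rotate link 1 by +81°: θ ← 103° +81° = 184°
rotate link 1 by -35°: θ ← 184° -35° = 149°
rotate link 1 by +18°: θ ← 149° +18° = 167°
rotate link 1 by +41°: θ ← 167° +41° = 208°
rotate link 1 by +61°: θ ← 208° +61° = 269°
rotate link 1 by +37°: θ ← 269° +37° = 306°
h = r sin θ − e = -45.304952 − 8 = -53.304952
sin φ = h / L = -53.304952 / 264 = -0.20191270
φ = arcsin(-0.20191270) = -11.648831°

-11.6488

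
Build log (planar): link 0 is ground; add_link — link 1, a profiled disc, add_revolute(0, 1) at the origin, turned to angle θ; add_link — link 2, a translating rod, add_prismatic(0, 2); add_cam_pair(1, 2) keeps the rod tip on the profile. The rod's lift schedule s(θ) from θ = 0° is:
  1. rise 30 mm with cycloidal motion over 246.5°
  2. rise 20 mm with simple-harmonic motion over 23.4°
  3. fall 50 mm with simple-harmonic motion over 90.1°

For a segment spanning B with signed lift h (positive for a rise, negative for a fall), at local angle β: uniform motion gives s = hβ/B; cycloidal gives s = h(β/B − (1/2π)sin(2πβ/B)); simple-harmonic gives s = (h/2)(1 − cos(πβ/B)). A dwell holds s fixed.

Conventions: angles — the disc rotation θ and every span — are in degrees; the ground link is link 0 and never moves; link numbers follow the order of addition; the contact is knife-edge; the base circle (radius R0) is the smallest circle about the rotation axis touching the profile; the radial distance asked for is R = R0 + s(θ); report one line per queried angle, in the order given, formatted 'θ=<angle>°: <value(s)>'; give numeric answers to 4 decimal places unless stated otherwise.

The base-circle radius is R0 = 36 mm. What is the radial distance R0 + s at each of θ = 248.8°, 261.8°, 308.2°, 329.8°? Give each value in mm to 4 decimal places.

seg 1 [0°–246.5°] cycloidal, h=30: full span → s += 30 → s = 30.0000
seg 2 [246.5°–269.9°] simple-harmonic, h=20: θ=248.8° here. β=2.3, B=23.4. 20/2·(1 − cos(π·0.0983)) = 0.4730 → s = 30.4730
seg 2 [246.5°–269.9°] simple-harmonic, h=20: θ=261.8° here. β=15.3, B=23.4. 20/2·(1 − cos(π·0.6538)) = 14.6472 → s = 44.6472
seg 2 [246.5°–269.9°] simple-harmonic, h=20: full span → s += 20 → s = 50.0000
seg 3 [269.9°–360°] simple-harmonic, h=-50: θ=308.2° here. β=38.3, B=90.1. -50/2·(1 − cos(π·0.4251)) = -19.1702 → s = 30.8298
seg 3 [269.9°–360°] simple-harmonic, h=-50: θ=329.8° here. β=59.9, B=90.1. -50/2·(1 − cos(π·0.6648)) = -37.3740 → s = 12.6260
θ=248.8°: R = R0 + s = 36 + 30.4730 = 66.4730
θ=261.8°: R = R0 + s = 36 + 44.6472 = 80.6472
θ=308.2°: R = R0 + s = 36 + 30.8298 = 66.8298
θ=329.8°: R = R0 + s = 36 + 12.6260 = 48.6260

θ=248.8°: 66.4730
θ=261.8°: 80.6472
θ=308.2°: 66.8298
θ=329.8°: 48.6260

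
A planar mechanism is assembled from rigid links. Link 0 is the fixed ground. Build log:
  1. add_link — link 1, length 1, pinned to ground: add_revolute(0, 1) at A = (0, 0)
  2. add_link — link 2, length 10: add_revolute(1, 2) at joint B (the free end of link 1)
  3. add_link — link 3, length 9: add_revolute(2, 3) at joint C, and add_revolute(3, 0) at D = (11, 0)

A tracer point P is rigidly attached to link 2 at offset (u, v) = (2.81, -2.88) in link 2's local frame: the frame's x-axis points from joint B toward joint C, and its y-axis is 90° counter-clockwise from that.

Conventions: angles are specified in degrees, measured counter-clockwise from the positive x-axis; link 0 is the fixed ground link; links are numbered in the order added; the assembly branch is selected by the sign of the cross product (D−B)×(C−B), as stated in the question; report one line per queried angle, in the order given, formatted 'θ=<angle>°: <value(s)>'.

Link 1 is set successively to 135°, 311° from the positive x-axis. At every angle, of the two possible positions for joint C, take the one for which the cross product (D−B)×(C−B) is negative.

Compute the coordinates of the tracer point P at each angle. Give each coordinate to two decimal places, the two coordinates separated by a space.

A=(0,0), D=(11.00,0)
θ=135°: B = A + 1.00·(cos135°, sin135°) = (-0.7071, 0.7071)
θ=135°: |BD| = 11.7284
θ=135°: circle(B,10.00) ∩ circle(D,9.00): a=6.6742, h=7.4468
θ=135°:   candidates: C₊=(6.4039,7.7380) cross=87.339; C₋=(5.5060,-7.1285) cross=-87.339
θ=135°:   branch - wants cross < 0 → take C=(5.5060,-7.1285) (cross=-87.339)
θ=135°: ex = (C−B)/|BC| = (0.6213,-0.7836); ey = (0.7836,0.6213)
θ=135°: P = B + 2.81·ex + -2.88·ey = (-1.2179,-3.2841)
θ=311°: B = A + 1.00·(cos311°, sin311°) = (0.6561, -0.7547)
θ=311°: |BD| = 10.3714
θ=311°: circle(B,10.00) ∩ circle(D,9.00): a=6.1017, h=7.9227
θ=311°:   candidates: C₊=(6.1651,7.5910) cross=82.170; C₋=(7.3181,-8.2124) cross=-82.170
θ=311°:   branch - wants cross < 0 → take C=(7.3181,-8.2124) (cross=-82.170)
θ=311°: ex = (C−B)/|BC| = (0.6662,-0.7458); ey = (0.7458,0.6662)
θ=311°: P = B + 2.81·ex + -2.88·ey = (0.3803,-4.7690)

θ=135°: -1.22 -3.28
θ=311°: 0.38 -4.77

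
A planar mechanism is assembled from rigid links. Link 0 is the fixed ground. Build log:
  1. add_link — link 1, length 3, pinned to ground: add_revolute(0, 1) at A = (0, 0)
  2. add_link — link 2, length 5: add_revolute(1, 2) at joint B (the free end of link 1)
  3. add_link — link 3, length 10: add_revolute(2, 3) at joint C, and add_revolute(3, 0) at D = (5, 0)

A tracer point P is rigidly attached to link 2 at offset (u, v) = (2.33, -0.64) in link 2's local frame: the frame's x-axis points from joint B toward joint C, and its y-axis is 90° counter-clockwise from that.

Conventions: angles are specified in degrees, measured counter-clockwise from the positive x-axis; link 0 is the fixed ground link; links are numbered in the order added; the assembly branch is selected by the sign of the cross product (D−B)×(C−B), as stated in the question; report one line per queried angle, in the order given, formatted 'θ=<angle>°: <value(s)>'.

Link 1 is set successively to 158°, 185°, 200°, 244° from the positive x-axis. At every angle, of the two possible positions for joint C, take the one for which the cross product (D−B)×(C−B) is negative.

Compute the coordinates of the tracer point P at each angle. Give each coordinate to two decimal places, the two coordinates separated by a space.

A=(0,0), D=(5.00,0)
θ=158°: B = A + 3.00·(cos158°, sin158°) = (-2.7816, 1.1238)
θ=158°: |BD| = 7.8623
θ=158°: circle(B,5.00) ∩ circle(D,10.00): a=-0.8385, h=4.9292
θ=158°:   candidates: C₊=(-2.9068,6.1222) cross=38.755; C₋=(-4.3160,-3.6349) cross=-38.755
θ=158°:   branch - wants cross < 0 → take C=(-4.3160,-3.6349) (cross=-38.755)
θ=158°: ex = (C−B)/|BC| = (-0.3069,-0.9517); ey = (0.9517,-0.3069)
θ=158°: P = B + 2.33·ex + -0.64·ey = (-4.1057,-0.8973)
θ=185°: B = A + 3.00·(cos185°, sin185°) = (-2.9886, -0.2615)
θ=185°: |BD| = 7.9929
θ=185°: circle(B,5.00) ∩ circle(D,10.00): a=-0.6953, h=4.9514
θ=185°:   candidates: C₊=(-3.8454,4.6646) cross=39.576; C₋=(-3.5215,-5.2330) cross=-39.576
θ=185°:   branch - wants cross < 0 → take C=(-3.5215,-5.2330) (cross=-39.576)
θ=185°: ex = (C−B)/|BC| = (-0.1066,-0.9943); ey = (0.9943,-0.1066)
θ=185°: P = B + 2.33·ex + -0.64·ey = (-3.8733,-2.5100)
θ=200°: B = A + 3.00·(cos200°, sin200°) = (-2.8191, -1.0261)
θ=200°: |BD| = 7.8861
θ=200°: circle(B,5.00) ∩ circle(D,10.00): a=-0.8121, h=4.9336
θ=200°:   candidates: C₊=(-4.2662,3.7599) cross=38.907; C₋=(-2.9824,-6.0234) cross=-38.907
θ=200°:   branch - wants cross < 0 → take C=(-2.9824,-6.0234) (cross=-38.907)
θ=200°: ex = (C−B)/|BC| = (-0.0327,-0.9995); ey = (0.9995,-0.0327)
θ=200°: P = B + 2.33·ex + -0.64·ey = (-3.5348,-3.3339)
θ=244°: B = A + 3.00·(cos244°, sin244°) = (-1.3151, -2.6964)
θ=244°: |BD| = 6.8667
θ=244°: circle(B,5.00) ∩ circle(D,10.00): a=-2.0278, h=4.5703
θ=244°:   candidates: C₊=(-4.9747,0.7106) cross=31.383; C₋=(-1.3854,-7.6959) cross=-31.383
θ=244°:   branch - wants cross < 0 → take C=(-1.3854,-7.6959) (cross=-31.383)
θ=244°: ex = (C−B)/|BC| = (-0.0141,-0.9999); ey = (0.9999,-0.0141)
θ=244°: P = B + 2.33·ex + -0.64·ey = (-1.9878,-5.0172)

θ=158°: -4.11 -0.90
θ=185°: -3.87 -2.51
θ=200°: -3.53 -3.33
θ=244°: -1.99 -5.02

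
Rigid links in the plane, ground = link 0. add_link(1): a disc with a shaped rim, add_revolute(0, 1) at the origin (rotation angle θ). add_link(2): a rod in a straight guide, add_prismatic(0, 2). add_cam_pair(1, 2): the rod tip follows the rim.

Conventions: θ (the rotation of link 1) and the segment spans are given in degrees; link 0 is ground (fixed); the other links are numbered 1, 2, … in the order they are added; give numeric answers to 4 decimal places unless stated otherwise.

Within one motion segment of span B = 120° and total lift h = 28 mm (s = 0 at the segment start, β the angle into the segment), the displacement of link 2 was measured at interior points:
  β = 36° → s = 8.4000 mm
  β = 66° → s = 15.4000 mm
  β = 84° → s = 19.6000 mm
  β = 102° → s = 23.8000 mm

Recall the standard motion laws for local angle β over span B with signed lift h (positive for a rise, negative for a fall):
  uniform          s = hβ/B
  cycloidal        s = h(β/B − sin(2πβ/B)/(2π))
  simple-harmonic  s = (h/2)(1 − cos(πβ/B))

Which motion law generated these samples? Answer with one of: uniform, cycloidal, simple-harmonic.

candidates at β/B = r: uniform s = h·r (linear in β); cycloidal s = h·(r − sin(2πr)/(2π)); simple-harmonic s = (h/2)(1 − cos(πr))
β=36°: printed 8.4000 | uniform 8.4000, cycloidal 4.1618, simple-harmonic 5.7710
β=66°: printed 15.4000 | uniform 15.4000, cycloidal 16.7771, simple-harmonic 16.1901
β=84°: printed 19.6000 | uniform 19.6000, cycloidal 23.8382, simple-harmonic 22.2290
β=102°: printed 23.8000 | uniform 23.8000, cycloidal 27.4053, simple-harmonic 26.4741
only one law matches every sample → uniform

uniform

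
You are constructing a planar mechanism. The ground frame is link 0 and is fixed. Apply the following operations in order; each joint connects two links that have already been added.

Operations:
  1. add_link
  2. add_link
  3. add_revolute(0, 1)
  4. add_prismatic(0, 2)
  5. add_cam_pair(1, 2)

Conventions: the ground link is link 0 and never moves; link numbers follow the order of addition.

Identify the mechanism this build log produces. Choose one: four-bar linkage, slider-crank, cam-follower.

links: 3 (incl. ground); joints: 1 revolute, 1 prismatic, 1 higher (cam) pair, forming one closed loop
3 links, revolute + prismatic + higher pair in one loop → cam-follower

cam-follower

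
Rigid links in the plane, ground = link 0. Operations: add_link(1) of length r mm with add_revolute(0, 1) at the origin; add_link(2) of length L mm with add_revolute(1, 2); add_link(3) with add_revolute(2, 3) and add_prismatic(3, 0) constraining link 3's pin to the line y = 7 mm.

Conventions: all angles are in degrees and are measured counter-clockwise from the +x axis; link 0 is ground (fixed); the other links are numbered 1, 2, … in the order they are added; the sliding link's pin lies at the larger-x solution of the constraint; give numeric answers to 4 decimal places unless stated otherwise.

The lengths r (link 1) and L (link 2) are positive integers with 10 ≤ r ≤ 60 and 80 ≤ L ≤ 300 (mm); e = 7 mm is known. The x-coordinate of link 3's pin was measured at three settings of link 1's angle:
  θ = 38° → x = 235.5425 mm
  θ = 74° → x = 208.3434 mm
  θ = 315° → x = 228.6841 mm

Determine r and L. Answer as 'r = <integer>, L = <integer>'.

constraint per measurement: (x − r cos θ)² + (r sin θ − e)² = L²
subtracting the θ₁ and θ₂ equations cancels the r² and L² terms:
r = (x₁² − x₂²) / (2[(x₁cos θ₁ + e sin θ₁) − (x₂cos θ₂ + e sin θ₂)]) = 48.0000 → r = 48
L² = (x₁ − r cos θ₁)² + (r sin θ₁ − e)² = 39600.9826 → L = 199.0000 → L = 199
check at θ₃=315°: x = 228.6841 (printed 228.6841) ✓

r = 48, L = 199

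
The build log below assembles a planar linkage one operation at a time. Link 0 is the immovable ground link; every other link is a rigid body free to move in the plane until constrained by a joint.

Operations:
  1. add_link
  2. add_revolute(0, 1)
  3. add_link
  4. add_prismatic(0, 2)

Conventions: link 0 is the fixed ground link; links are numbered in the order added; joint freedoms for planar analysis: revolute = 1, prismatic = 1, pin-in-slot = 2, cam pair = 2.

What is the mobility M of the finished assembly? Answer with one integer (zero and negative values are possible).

ground; <1,0,0>
#1 <2,0,0>
R:0↔1 J1 <2,1,0>
#2 <3,1,0>
P:0↔2 J1 <3,2,0>
3×2 − 2×2 − 1×0 = 2

M = 2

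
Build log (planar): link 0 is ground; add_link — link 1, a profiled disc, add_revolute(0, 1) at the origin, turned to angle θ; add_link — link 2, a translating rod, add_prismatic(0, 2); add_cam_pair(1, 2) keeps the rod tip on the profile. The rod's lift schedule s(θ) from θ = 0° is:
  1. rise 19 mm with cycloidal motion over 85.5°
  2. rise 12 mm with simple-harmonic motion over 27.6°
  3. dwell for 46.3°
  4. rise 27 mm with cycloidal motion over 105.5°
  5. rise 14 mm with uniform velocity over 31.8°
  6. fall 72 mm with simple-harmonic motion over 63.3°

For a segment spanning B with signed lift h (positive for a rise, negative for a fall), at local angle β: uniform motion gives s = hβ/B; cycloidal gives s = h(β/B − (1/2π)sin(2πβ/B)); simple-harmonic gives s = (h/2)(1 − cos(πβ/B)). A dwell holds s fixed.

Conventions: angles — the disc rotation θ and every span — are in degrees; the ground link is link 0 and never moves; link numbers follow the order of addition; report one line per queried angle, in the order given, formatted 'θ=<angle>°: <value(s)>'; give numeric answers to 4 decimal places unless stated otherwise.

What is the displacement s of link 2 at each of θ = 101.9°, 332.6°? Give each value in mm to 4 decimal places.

seg 1 [0°–85.5°] cycloidal, h=19: full span → s += 19 → s = 19.0000
seg 2 [85.5°–113.1°] simple-harmonic, h=12: θ=101.9° here. β=16.4, B=27.6. 12/2·(1 − cos(π·0.5942)) = 7.7499 → s = 26.7499
seg 2 [85.5°–113.1°] simple-harmonic, h=12: full span → s += 12 → s = 31.0000
seg 3 [113.1°–159.4°] dwell: s stays 31.0000
seg 4 [159.4°–264.9°] cycloidal, h=27: full span → s += 27 → s = 58.0000
seg 5 [264.9°–296.7°] uniform, h=14: full span → s += 14 → s = 72.0000
seg 6 [296.7°–360°] simple-harmonic, h=-72: θ=332.6° here. β=35.9, B=63.3. -72/2·(1 − cos(π·0.5671)) = -43.5372 → s = 28.4628

θ=101.9°: 26.7499
θ=332.6°: 28.4628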